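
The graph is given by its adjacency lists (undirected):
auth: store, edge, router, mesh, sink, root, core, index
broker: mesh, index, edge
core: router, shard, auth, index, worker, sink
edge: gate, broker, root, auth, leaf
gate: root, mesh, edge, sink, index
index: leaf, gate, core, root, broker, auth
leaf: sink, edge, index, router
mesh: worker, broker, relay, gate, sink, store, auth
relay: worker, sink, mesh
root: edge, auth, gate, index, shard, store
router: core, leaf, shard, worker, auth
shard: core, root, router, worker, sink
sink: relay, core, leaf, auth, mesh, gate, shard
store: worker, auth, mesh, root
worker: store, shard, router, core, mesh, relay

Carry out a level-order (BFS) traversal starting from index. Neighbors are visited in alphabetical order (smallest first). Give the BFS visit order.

index -> auth -> broker -> core -> gate -> leaf -> root -> edge -> mesh -> router -> sink -> store -> shard -> worker -> relay

Visit index; enqueue auth, broker, core, gate, leaf, root → queue [auth, broker, core, gate, leaf, root]
Visit auth; enqueue edge, mesh, router, sink, store → queue [broker, core, gate, leaf, root, edge, mesh, router, sink, store]
Visit broker → queue [core, gate, leaf, root, edge, mesh, router, sink, store]
Visit core; enqueue shard, worker → queue [gate, leaf, root, edge, mesh, router, sink, store, shard, worker]
Visit gate → queue [leaf, root, edge, mesh, router, sink, store, shard, worker]
Visit leaf → queue [root, edge, mesh, router, sink, store, shard, worker]
Visit root → queue [edge, mesh, router, sink, store, shard, worker]
Visit edge → queue [mesh, router, sink, store, shard, worker]
Visit mesh; enqueue relay → queue [router, sink, store, shard, worker, relay]
Visit router → queue [sink, store, shard, worker, relay]
Visit sink → queue [store, shard, worker, relay]
Visit store → queue [shard, worker, relay]
Visit shard → queue [worker, relay]
Visit worker → queue [relay]
Visit relay → queue []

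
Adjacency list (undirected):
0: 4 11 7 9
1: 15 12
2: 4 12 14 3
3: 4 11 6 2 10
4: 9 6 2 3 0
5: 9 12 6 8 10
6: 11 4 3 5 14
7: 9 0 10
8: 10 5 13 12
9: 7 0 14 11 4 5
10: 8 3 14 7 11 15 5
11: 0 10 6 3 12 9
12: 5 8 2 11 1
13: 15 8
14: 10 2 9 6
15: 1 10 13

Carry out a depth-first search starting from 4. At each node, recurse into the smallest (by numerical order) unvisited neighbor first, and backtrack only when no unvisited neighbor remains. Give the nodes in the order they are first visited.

4, 0, 7, 9, 5, 6, 3, 2, 12, 1, 15, 10, 8, 13, 11, 14

Visit 4
4 → 0
0 → 7
7 → 9
9 → 5
5 → 6
6 → 3
3 → 2
2 → 12
12 → 1
1 → 15
15 → 10
10 → 8
8 → 13
10 → 11
10 → 14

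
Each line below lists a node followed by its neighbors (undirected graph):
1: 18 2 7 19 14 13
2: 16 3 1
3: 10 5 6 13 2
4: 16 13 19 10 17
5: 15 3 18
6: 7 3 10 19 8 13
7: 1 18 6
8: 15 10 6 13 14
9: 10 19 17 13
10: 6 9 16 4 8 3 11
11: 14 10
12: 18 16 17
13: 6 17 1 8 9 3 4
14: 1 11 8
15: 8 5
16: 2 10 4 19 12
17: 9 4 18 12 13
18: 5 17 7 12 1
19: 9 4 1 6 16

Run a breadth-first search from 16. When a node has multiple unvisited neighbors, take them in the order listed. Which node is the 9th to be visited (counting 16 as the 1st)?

6

Visit 16; enqueue 2, 10, 4, 19, 12 → queue [2, 10, 4, 19, 12]
Visit 2; enqueue 3, 1 → queue [10, 4, 19, 12, 3, 1]
Visit 10; enqueue 6, 9, 8, 11 → queue [4, 19, 12, 3, 1, 6, 9, 8, 11]
Visit 4; enqueue 13, 17 → queue [19, 12, 3, 1, 6, 9, 8, 11, 13, 17]
Visit 19 → queue [12, 3, 1, 6, 9, 8, 11, 13, 17]
Visit 12; enqueue 18 → queue [3, 1, 6, 9, 8, 11, 13, 17, 18]
Visit 3; enqueue 5 → queue [1, 6, 9, 8, 11, 13, 17, 18, 5]
Visit 1; enqueue 7, 14 → queue [6, 9, 8, 11, 13, 17, 18, 5, 7, 14]
Visit 6 → queue [9, 8, 11, 13, 17, 18, 5, 7, 14]
Visit 9 → queue [8, 11, 13, 17, 18, 5, 7, 14]
Visit 8; enqueue 15 → queue [11, 13, 17, 18, 5, 7, 14, 15]
Visit 11 → queue [13, 17, 18, 5, 7, 14, 15]
Visit 13 → queue [17, 18, 5, 7, 14, 15]
Visit 17 → queue [18, 5, 7, 14, 15]
Visit 18 → queue [5, 7, 14, 15]
Visit 5 → queue [7, 14, 15]
Visit 7 → queue [14, 15]
Visit 14 → queue [15]
Visit 15 → queue []

Visit order: 16, 2, 10, 4, 19, 12, 3, 1, 6, 9, 8, 11, 13, 17, 18, 5, 7, 14, 15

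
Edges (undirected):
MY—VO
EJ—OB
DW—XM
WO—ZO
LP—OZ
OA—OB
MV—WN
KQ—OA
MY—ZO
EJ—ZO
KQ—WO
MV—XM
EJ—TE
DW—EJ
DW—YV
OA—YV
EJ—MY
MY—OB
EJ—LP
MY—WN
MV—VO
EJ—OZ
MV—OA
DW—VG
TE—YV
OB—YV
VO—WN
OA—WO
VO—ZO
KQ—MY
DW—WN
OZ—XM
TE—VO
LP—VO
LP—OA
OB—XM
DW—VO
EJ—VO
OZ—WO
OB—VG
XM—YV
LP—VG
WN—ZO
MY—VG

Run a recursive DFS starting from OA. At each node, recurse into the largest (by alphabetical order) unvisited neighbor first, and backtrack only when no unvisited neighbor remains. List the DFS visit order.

Visit OA
OA → YV
YV → XM
XM → OZ
OZ → WO
WO → ZO
ZO → WN
WN → VO
VO → TE
TE → EJ
EJ → OB
OB → VG
VG → MY
MY → KQ
VG → LP
VG → DW
VO → MV

OA -> YV -> XM -> OZ -> WO -> ZO -> WN -> VO -> TE -> EJ -> OB -> VG -> MY -> KQ -> LP -> DW -> MV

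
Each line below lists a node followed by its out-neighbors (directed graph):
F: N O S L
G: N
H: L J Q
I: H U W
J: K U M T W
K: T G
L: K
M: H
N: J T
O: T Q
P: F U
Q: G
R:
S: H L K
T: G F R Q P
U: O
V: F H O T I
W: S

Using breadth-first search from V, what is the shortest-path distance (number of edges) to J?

2

Level 0: V
Level 1: F, H, I, O, T
Level 2: G, J, L, N, P, Q, R, S, U, W
Level 3: K, M
J first appears at level 2.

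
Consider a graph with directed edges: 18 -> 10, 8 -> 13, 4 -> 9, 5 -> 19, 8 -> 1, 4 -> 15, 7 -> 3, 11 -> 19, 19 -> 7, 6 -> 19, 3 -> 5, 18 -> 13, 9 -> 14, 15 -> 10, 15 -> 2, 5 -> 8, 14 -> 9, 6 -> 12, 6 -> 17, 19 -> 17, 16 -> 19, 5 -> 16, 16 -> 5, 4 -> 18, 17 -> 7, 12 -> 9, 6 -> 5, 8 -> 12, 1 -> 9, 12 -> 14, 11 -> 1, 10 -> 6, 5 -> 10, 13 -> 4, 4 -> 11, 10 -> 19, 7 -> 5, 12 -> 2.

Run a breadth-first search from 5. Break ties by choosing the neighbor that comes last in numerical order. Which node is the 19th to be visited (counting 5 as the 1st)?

Visit 5; enqueue 19, 16, 10, 8 → queue [19, 16, 10, 8]
Visit 19; enqueue 17, 7 → queue [16, 10, 8, 17, 7]
Visit 16 → queue [10, 8, 17, 7]
Visit 10; enqueue 6 → queue [8, 17, 7, 6]
Visit 8; enqueue 13, 12, 1 → queue [17, 7, 6, 13, 12, 1]
Visit 17 → queue [7, 6, 13, 12, 1]
Visit 7; enqueue 3 → queue [6, 13, 12, 1, 3]
Visit 6 → queue [13, 12, 1, 3]
Visit 13; enqueue 4 → queue [12, 1, 3, 4]
Visit 12; enqueue 14, 9, 2 → queue [1, 3, 4, 14, 9, 2]
Visit 1 → queue [3, 4, 14, 9, 2]
Visit 3 → queue [4, 14, 9, 2]
Visit 4; enqueue 18, 15, 11 → queue [14, 9, 2, 18, 15, 11]
Visit 14 → queue [9, 2, 18, 15, 11]
Visit 9 → queue [2, 18, 15, 11]
Visit 2 → queue [18, 15, 11]
Visit 18 → queue [15, 11]
Visit 15 → queue [11]
Visit 11 → queue []

Visit order: 5, 19, 16, 10, 8, 17, 7, 6, 13, 12, 1, 3, 4, 14, 9, 2, 18, 15, 11

11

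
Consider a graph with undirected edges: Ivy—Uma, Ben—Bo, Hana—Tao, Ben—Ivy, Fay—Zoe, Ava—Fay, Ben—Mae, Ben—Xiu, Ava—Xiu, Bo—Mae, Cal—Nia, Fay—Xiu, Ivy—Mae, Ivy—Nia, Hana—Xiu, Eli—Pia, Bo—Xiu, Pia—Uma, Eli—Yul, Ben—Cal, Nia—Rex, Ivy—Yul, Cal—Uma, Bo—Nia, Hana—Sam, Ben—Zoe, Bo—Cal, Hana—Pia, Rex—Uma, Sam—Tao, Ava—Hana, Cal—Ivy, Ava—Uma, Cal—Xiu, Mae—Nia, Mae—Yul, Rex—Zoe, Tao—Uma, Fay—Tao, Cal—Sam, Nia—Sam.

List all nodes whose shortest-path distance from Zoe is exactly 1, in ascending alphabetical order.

Level 0: Zoe
Level 1: Ben, Fay, Rex
Level 2: Ava, Bo, Cal, Ivy, Mae, Nia, Tao, Uma, Xiu
Level 3: Hana, Pia, Sam, Yul
Level 4: Eli

Ben, Fay, Rex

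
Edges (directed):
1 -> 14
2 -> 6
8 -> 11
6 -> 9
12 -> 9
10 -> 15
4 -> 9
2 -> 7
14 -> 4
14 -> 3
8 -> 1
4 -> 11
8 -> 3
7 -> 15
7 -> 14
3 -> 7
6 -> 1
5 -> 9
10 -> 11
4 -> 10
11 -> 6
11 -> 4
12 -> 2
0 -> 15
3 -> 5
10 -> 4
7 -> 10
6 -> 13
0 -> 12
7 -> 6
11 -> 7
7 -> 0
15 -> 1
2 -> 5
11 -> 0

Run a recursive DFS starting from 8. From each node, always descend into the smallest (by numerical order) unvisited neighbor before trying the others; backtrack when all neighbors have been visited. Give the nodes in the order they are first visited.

8 → 1 → 14 → 3 → 5 → 9 → 7 → 0 → 12 → 2 → 6 → 13 → 15 → 10 → 4 → 11

Visit 8
8 → 1
1 → 14
14 → 3
3 → 5
5 → 9
3 → 7
7 → 0
0 → 12
12 → 2
2 → 6
6 → 13
0 → 15
7 → 10
10 → 4
4 → 11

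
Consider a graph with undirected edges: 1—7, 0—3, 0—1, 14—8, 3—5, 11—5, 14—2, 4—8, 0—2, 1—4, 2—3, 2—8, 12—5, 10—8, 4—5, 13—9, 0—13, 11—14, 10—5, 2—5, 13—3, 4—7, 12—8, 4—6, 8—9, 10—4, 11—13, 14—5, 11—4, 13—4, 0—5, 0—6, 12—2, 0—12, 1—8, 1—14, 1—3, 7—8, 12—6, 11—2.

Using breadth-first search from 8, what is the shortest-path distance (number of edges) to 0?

Level 0: 8
Level 1: 1, 2, 4, 7, 9, 10, 12, 14
Level 2: 0, 3, 5, 6, 11, 13
0 first appears at level 2.

2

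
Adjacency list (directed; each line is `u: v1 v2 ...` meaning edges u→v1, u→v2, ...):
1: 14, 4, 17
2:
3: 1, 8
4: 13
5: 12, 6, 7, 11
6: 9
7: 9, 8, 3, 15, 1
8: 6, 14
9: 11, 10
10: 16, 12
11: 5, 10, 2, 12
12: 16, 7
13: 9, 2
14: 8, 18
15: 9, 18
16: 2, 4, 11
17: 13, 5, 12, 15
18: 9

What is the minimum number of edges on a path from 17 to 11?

2

Level 0: 17
Level 1: 5, 12, 13, 15
Level 2: 2, 6, 7, 9, 11, 16, 18
Level 3: 1, 3, 4, 8, 10
Level 4: 14
11 first appears at level 2.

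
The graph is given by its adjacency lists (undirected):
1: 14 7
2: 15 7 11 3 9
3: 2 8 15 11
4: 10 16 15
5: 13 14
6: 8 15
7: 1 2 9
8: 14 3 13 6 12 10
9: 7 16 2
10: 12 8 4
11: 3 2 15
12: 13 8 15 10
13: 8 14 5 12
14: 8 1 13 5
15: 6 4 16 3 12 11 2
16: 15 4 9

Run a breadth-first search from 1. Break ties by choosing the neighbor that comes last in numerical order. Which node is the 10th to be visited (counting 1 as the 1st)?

Visit 1; enqueue 14, 7 → queue [14, 7]
Visit 14; enqueue 13, 8, 5 → queue [7, 13, 8, 5]
Visit 7; enqueue 9, 2 → queue [13, 8, 5, 9, 2]
Visit 13; enqueue 12 → queue [8, 5, 9, 2, 12]
Visit 8; enqueue 10, 6, 3 → queue [5, 9, 2, 12, 10, 6, 3]
Visit 5 → queue [9, 2, 12, 10, 6, 3]
Visit 9; enqueue 16 → queue [2, 12, 10, 6, 3, 16]
Visit 2; enqueue 15, 11 → queue [12, 10, 6, 3, 16, 15, 11]
Visit 12 → queue [10, 6, 3, 16, 15, 11]
Visit 10; enqueue 4 → queue [6, 3, 16, 15, 11, 4]
Visit 6 → queue [3, 16, 15, 11, 4]
Visit 3 → queue [16, 15, 11, 4]
Visit 16 → queue [15, 11, 4]
Visit 15 → queue [11, 4]
Visit 11 → queue [4]
Visit 4 → queue []

Visit order: 1, 14, 7, 13, 8, 5, 9, 2, 12, 10, 6, 3, 16, 15, 11, 4

10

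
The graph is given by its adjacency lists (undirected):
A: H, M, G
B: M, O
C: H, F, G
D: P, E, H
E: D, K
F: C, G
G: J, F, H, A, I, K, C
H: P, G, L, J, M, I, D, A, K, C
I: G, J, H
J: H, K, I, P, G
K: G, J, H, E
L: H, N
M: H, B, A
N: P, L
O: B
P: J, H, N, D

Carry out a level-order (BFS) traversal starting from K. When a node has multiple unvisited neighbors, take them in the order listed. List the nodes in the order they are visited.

K -> G -> J -> H -> E -> F -> A -> I -> C -> P -> L -> M -> D -> N -> B -> O

Visit K; enqueue G, J, H, E → queue [G, J, H, E]
Visit G; enqueue F, A, I, C → queue [J, H, E, F, A, I, C]
Visit J; enqueue P → queue [H, E, F, A, I, C, P]
Visit H; enqueue L, M, D → queue [E, F, A, I, C, P, L, M, D]
Visit E → queue [F, A, I, C, P, L, M, D]
Visit F → queue [A, I, C, P, L, M, D]
Visit A → queue [I, C, P, L, M, D]
Visit I → queue [C, P, L, M, D]
Visit C → queue [P, L, M, D]
Visit P; enqueue N → queue [L, M, D, N]
Visit L → queue [M, D, N]
Visit M; enqueue B → queue [D, N, B]
Visit D → queue [N, B]
Visit N → queue [B]
Visit B; enqueue O → queue [O]
Visit O → queue []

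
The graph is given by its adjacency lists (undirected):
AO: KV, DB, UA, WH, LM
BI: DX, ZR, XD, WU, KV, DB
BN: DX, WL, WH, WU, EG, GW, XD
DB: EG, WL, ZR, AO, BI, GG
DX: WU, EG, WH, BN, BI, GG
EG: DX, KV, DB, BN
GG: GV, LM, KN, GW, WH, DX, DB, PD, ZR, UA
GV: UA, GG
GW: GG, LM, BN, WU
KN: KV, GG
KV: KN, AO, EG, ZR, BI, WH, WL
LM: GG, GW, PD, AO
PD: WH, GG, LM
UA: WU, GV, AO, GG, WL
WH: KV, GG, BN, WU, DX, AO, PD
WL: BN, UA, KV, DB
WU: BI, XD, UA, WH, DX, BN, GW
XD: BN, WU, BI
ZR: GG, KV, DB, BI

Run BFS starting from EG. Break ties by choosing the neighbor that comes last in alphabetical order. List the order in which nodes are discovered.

EG -> KV -> DX -> DB -> BN -> ZR -> WL -> WH -> KN -> BI -> AO -> WU -> GG -> XD -> GW -> UA -> PD -> LM -> GV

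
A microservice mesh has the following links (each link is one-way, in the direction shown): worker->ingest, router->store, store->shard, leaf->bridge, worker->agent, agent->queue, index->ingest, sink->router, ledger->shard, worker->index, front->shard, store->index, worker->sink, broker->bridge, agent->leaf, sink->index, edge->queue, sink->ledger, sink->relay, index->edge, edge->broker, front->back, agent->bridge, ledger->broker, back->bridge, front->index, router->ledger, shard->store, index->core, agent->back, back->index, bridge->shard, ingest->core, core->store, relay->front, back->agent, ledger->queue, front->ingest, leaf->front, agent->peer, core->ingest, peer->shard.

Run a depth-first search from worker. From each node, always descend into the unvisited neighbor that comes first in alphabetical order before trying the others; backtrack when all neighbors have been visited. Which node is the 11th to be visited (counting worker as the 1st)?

broker

Visit worker
worker → agent
agent → back
back → bridge
bridge → shard
shard → store
store → index
index → core
core → ingest
index → edge
edge → broker
edge → queue
agent → leaf
leaf → front
agent → peer
worker → sink
sink → ledger
sink → relay
sink → router

Visit order: worker, agent, back, bridge, shard, store, index, core, ingest, edge, broker, queue, leaf, front, peer, sink, ledger, relay, router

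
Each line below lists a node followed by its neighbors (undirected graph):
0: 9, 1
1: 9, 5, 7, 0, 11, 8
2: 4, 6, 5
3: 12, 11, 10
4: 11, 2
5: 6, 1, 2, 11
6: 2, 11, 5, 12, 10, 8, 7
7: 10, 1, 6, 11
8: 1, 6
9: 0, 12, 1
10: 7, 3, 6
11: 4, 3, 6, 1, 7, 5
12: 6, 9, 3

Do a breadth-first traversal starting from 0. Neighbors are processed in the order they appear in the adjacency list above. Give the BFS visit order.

0, 9, 1, 12, 5, 7, 11, 8, 6, 3, 2, 10, 4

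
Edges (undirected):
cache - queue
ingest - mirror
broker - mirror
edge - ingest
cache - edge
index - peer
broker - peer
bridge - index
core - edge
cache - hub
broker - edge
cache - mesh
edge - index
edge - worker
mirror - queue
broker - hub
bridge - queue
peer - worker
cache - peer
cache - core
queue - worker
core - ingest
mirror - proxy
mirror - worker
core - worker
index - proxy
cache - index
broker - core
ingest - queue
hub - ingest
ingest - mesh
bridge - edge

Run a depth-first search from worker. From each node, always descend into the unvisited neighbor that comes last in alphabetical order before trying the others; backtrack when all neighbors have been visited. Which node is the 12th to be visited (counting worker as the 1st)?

Visit worker
worker → queue
queue → mirror
mirror → proxy
proxy → index
index → peer
peer → cache
cache → mesh
mesh → ingest
ingest → hub
hub → broker
broker → edge
edge → core
edge → bridge

Visit order: worker, queue, mirror, proxy, index, peer, cache, mesh, ingest, hub, broker, edge, core, bridge

edge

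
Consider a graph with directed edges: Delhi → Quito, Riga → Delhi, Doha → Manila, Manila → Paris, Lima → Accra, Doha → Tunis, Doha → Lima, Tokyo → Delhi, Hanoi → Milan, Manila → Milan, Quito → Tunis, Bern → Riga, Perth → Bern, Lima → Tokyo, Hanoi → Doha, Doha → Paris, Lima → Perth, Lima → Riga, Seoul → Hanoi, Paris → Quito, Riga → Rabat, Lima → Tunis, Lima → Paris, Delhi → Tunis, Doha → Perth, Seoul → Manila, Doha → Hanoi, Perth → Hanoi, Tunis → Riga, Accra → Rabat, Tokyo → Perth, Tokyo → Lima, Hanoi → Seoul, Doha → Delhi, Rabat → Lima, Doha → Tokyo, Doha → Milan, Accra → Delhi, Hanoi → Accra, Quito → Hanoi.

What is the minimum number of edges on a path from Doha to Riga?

2

Level 0: Doha
Level 1: Delhi, Hanoi, Lima, Manila, Milan, Paris, Perth, Tokyo, Tunis
Level 2: Accra, Bern, Quito, Riga, Seoul
Level 3: Rabat
Riga first appears at level 2.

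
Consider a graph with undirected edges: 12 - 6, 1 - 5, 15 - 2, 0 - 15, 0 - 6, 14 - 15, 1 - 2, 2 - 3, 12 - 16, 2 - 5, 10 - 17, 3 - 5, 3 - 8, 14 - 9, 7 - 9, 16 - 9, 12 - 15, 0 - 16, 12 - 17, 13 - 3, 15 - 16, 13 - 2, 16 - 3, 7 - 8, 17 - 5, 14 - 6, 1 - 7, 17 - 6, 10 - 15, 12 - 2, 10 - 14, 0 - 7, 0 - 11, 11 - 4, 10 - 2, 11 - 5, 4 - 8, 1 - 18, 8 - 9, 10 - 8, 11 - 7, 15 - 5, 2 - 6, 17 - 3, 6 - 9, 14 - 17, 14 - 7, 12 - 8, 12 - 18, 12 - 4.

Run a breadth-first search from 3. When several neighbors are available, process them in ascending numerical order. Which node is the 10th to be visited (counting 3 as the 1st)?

Visit 3; enqueue 2, 5, 8, 13, 16, 17 → queue [2, 5, 8, 13, 16, 17]
Visit 2; enqueue 1, 6, 10, 12, 15 → queue [5, 8, 13, 16, 17, 1, 6, 10, 12, 15]
Visit 5; enqueue 11 → queue [8, 13, 16, 17, 1, 6, 10, 12, 15, 11]
Visit 8; enqueue 4, 7, 9 → queue [13, 16, 17, 1, 6, 10, 12, 15, 11, 4, 7, 9]
Visit 13 → queue [16, 17, 1, 6, 10, 12, 15, 11, 4, 7, 9]
Visit 16; enqueue 0 → queue [17, 1, 6, 10, 12, 15, 11, 4, 7, 9, 0]
Visit 17; enqueue 14 → queue [1, 6, 10, 12, 15, 11, 4, 7, 9, 0, 14]
Visit 1; enqueue 18 → queue [6, 10, 12, 15, 11, 4, 7, 9, 0, 14, 18]
Visit 6 → queue [10, 12, 15, 11, 4, 7, 9, 0, 14, 18]
Visit 10 → queue [12, 15, 11, 4, 7, 9, 0, 14, 18]
Visit 12 → queue [15, 11, 4, 7, 9, 0, 14, 18]
Visit 15 → queue [11, 4, 7, 9, 0, 14, 18]
Visit 11 → queue [4, 7, 9, 0, 14, 18]
Visit 4 → queue [7, 9, 0, 14, 18]
Visit 7 → queue [9, 0, 14, 18]
Visit 9 → queue [0, 14, 18]
Visit 0 → queue [14, 18]
Visit 14 → queue [18]
Visit 18 → queue []

Visit order: 3, 2, 5, 8, 13, 16, 17, 1, 6, 10, 12, 15, 11, 4, 7, 9, 0, 14, 18

10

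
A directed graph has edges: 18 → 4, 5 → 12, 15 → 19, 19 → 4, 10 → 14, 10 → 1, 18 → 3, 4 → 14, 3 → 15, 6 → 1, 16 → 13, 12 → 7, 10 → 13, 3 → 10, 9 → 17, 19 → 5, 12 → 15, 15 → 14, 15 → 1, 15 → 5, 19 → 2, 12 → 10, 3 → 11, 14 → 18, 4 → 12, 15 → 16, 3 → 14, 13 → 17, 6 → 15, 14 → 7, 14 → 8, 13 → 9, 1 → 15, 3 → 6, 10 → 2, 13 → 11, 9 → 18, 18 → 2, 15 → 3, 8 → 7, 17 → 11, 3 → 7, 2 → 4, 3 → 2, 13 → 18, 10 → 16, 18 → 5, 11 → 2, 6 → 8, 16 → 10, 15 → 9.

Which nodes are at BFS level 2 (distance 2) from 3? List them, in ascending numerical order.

1, 4, 5, 8, 9, 13, 16, 18, 19

Level 0: 3
Level 1: 2, 6, 7, 10, 11, 14, 15
Level 2: 1, 4, 5, 8, 9, 13, 16, 18, 19
Level 3: 12, 17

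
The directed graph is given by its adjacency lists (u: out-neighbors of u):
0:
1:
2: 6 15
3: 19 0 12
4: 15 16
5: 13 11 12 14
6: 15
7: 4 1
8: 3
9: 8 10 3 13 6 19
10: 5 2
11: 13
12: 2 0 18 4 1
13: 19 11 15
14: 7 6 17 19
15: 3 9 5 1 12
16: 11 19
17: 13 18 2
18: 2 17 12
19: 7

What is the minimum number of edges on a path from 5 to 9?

Level 0: 5
Level 1: 11, 12, 13, 14
Level 2: 0, 1, 2, 4, 6, 7, 15, 17, 18, 19
Level 3: 3, 9, 16
Level 4: 8, 10
9 first appears at level 3.

3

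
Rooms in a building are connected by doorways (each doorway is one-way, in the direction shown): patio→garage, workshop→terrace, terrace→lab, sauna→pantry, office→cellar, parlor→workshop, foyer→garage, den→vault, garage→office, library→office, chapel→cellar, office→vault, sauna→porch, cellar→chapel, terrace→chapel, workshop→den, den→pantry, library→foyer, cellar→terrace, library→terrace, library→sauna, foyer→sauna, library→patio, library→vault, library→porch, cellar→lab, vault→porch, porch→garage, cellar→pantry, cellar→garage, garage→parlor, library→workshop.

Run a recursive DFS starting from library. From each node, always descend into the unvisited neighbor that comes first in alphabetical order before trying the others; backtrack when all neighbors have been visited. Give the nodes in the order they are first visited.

Visit library
library → foyer
foyer → garage
garage → office
office → cellar
cellar → chapel
cellar → lab
cellar → pantry
cellar → terrace
office → vault
vault → porch
garage → parlor
parlor → workshop
workshop → den
foyer → sauna
library → patio

library foyer garage office cellar chapel lab pantry terrace vault porch parlor workshop den sauna patio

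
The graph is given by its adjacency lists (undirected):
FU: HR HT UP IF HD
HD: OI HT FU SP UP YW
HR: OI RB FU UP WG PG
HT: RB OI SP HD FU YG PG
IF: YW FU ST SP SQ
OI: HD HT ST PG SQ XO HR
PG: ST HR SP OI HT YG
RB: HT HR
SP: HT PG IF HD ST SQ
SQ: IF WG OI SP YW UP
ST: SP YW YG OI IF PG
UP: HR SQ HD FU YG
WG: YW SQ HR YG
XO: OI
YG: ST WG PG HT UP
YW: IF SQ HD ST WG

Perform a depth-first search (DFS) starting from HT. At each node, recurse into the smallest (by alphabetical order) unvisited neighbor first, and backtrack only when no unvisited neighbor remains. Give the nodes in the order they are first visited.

Visit HT
HT → FU
FU → HD
HD → OI
OI → HR
HR → PG
PG → SP
SP → IF
IF → SQ
SQ → UP
UP → YG
YG → ST
ST → YW
YW → WG
HR → RB
OI → XO

HT -> FU -> HD -> OI -> HR -> PG -> SP -> IF -> SQ -> UP -> YG -> ST -> YW -> WG -> RB -> XO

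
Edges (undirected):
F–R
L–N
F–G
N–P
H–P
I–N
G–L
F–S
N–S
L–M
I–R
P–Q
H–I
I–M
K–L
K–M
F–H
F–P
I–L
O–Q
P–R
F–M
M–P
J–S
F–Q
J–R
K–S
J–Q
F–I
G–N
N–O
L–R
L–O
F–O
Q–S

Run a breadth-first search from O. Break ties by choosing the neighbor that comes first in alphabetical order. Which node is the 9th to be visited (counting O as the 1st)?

M

Visit O; enqueue F, L, N, Q → queue [F, L, N, Q]
Visit F; enqueue G, H, I, M, P, R, S → queue [L, N, Q, G, H, I, M, P, R, S]
Visit L; enqueue K → queue [N, Q, G, H, I, M, P, R, S, K]
Visit N → queue [Q, G, H, I, M, P, R, S, K]
Visit Q; enqueue J → queue [G, H, I, M, P, R, S, K, J]
Visit G → queue [H, I, M, P, R, S, K, J]
Visit H → queue [I, M, P, R, S, K, J]
Visit I → queue [M, P, R, S, K, J]
Visit M → queue [P, R, S, K, J]
Visit P → queue [R, S, K, J]
Visit R → queue [S, K, J]
Visit S → queue [K, J]
Visit K → queue [J]
Visit J → queue []

Visit order: O, F, L, N, Q, G, H, I, M, P, R, S, K, J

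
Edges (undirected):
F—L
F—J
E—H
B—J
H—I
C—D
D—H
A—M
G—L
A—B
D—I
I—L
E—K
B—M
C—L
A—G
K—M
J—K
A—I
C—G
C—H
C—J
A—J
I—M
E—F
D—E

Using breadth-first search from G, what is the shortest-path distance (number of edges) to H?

Level 0: G
Level 1: A, C, L
Level 2: B, D, F, H, I, J, M
Level 3: E, K
H first appears at level 2.

2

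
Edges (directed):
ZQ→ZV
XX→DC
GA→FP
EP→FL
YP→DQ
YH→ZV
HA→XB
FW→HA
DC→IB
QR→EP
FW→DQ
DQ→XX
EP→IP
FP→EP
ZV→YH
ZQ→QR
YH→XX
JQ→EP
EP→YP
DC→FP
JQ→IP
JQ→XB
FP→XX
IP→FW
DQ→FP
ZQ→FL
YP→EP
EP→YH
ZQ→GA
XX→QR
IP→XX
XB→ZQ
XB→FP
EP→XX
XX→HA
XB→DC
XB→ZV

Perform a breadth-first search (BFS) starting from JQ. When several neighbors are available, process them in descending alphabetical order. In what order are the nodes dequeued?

Visit JQ; enqueue XB, IP, EP → queue [XB, IP, EP]
Visit XB; enqueue ZV, ZQ, FP, DC → queue [IP, EP, ZV, ZQ, FP, DC]
Visit IP; enqueue XX, FW → queue [EP, ZV, ZQ, FP, DC, XX, FW]
Visit EP; enqueue YP, YH, FL → queue [ZV, ZQ, FP, DC, XX, FW, YP, YH, FL]
Visit ZV → queue [ZQ, FP, DC, XX, FW, YP, YH, FL]
Visit ZQ; enqueue QR, GA → queue [FP, DC, XX, FW, YP, YH, FL, QR, GA]
Visit FP → queue [DC, XX, FW, YP, YH, FL, QR, GA]
Visit DC; enqueue IB → queue [XX, FW, YP, YH, FL, QR, GA, IB]
Visit XX; enqueue HA → queue [FW, YP, YH, FL, QR, GA, IB, HA]
Visit FW; enqueue DQ → queue [YP, YH, FL, QR, GA, IB, HA, DQ]
Visit YP → queue [YH, FL, QR, GA, IB, HA, DQ]
Visit YH → queue [FL, QR, GA, IB, HA, DQ]
Visit FL → queue [QR, GA, IB, HA, DQ]
Visit QR → queue [GA, IB, HA, DQ]
Visit GA → queue [IB, HA, DQ]
Visit IB → queue [HA, DQ]
Visit HA → queue [DQ]
Visit DQ → queue []

JQ, XB, IP, EP, ZV, ZQ, FP, DC, XX, FW, YP, YH, FL, QR, GA, IB, HA, DQ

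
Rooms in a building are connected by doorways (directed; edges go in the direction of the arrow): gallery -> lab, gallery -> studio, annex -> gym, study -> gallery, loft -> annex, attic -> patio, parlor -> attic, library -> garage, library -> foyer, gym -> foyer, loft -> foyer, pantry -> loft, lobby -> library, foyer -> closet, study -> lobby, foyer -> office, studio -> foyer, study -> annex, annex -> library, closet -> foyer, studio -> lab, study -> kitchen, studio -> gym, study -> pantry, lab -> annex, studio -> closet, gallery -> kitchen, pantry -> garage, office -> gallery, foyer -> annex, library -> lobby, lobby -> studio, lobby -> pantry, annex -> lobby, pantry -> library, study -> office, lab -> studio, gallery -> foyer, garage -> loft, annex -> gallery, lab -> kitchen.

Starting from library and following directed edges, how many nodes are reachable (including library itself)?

BFS from library visits: library, foyer, garage, lobby, annex, closet, office, loft, pantry, studio, gallery, gym, lab, kitchen
Reachable nodes: 14 of 18 total.

14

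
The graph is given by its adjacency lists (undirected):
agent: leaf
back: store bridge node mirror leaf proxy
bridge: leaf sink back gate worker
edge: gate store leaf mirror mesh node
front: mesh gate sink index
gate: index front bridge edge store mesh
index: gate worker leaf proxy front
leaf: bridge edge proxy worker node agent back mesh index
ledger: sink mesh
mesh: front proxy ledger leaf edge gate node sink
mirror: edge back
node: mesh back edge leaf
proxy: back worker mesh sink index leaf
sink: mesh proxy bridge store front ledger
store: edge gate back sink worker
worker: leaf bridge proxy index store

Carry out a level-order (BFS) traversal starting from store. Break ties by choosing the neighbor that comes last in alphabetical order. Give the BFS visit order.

Visit store; enqueue worker, sink, gate, edge, back → queue [worker, sink, gate, edge, back]
Visit worker; enqueue proxy, leaf, index, bridge → queue [sink, gate, edge, back, proxy, leaf, index, bridge]
Visit sink; enqueue mesh, ledger, front → queue [gate, edge, back, proxy, leaf, index, bridge, mesh, ledger, front]
Visit gate → queue [edge, back, proxy, leaf, index, bridge, mesh, ledger, front]
Visit edge; enqueue node, mirror → queue [back, proxy, leaf, index, bridge, mesh, ledger, front, node, mirror]
Visit back → queue [proxy, leaf, index, bridge, mesh, ledger, front, node, mirror]
Visit proxy → queue [leaf, index, bridge, mesh, ledger, front, node, mirror]
Visit leaf; enqueue agent → queue [index, bridge, mesh, ledger, front, node, mirror, agent]
Visit index → queue [bridge, mesh, ledger, front, node, mirror, agent]
Visit bridge → queue [mesh, ledger, front, node, mirror, agent]
Visit mesh → queue [ledger, front, node, mirror, agent]
Visit ledger → queue [front, node, mirror, agent]
Visit front → queue [node, mirror, agent]
Visit node → queue [mirror, agent]
Visit mirror → queue [agent]
Visit agent → queue []

store, worker, sink, gate, edge, back, proxy, leaf, index, bridge, mesh, ledger, front, node, mirror, agent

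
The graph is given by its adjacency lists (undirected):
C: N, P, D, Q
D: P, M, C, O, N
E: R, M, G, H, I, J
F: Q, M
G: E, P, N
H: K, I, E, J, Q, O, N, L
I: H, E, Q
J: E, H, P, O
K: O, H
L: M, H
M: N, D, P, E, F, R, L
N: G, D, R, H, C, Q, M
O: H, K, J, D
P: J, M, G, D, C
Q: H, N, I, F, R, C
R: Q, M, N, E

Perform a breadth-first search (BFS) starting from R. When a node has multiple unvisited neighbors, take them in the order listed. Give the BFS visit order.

R → Q → M → N → E → H → I → F → C → D → P → L → G → J → K → O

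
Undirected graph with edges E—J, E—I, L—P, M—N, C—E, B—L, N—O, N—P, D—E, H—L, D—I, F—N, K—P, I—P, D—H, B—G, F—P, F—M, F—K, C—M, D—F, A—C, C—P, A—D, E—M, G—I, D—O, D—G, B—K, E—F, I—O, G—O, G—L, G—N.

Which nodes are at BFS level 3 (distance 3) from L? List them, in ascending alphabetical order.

Level 0: L
Level 1: B, G, H, P
Level 2: C, D, F, I, K, N, O
Level 3: A, E, M
Level 4: J

A, E, M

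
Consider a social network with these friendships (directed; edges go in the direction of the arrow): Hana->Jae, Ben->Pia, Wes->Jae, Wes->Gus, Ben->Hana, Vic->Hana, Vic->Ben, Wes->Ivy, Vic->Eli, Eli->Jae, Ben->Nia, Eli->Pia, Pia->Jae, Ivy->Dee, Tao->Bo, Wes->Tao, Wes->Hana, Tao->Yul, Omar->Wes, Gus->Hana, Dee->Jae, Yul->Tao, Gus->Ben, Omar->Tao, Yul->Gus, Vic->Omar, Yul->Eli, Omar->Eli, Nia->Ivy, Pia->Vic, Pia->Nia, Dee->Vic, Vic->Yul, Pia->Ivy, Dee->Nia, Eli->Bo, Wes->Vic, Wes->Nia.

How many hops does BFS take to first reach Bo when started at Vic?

2

Level 0: Vic
Level 1: Ben, Eli, Hana, Omar, Yul
Level 2: Bo, Gus, Jae, Nia, Pia, Tao, Wes
Level 3: Ivy
Level 4: Dee
Bo first appears at level 2.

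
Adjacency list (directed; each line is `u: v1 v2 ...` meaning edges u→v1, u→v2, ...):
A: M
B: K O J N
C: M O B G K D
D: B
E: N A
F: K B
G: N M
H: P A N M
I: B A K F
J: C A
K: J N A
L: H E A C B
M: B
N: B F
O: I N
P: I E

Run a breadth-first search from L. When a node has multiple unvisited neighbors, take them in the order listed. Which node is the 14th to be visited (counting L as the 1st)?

Visit L; enqueue H, E, A, C, B → queue [H, E, A, C, B]
Visit H; enqueue P, N, M → queue [E, A, C, B, P, N, M]
Visit E → queue [A, C, B, P, N, M]
Visit A → queue [C, B, P, N, M]
Visit C; enqueue O, G, K, D → queue [B, P, N, M, O, G, K, D]
Visit B; enqueue J → queue [P, N, M, O, G, K, D, J]
Visit P; enqueue I → queue [N, M, O, G, K, D, J, I]
Visit N; enqueue F → queue [M, O, G, K, D, J, I, F]
Visit M → queue [O, G, K, D, J, I, F]
Visit O → queue [G, K, D, J, I, F]
Visit G → queue [K, D, J, I, F]
Visit K → queue [D, J, I, F]
Visit D → queue [J, I, F]
Visit J → queue [I, F]
Visit I → queue [F]
Visit F → queue []

Visit order: L, H, E, A, C, B, P, N, M, O, G, K, D, J, I, F

J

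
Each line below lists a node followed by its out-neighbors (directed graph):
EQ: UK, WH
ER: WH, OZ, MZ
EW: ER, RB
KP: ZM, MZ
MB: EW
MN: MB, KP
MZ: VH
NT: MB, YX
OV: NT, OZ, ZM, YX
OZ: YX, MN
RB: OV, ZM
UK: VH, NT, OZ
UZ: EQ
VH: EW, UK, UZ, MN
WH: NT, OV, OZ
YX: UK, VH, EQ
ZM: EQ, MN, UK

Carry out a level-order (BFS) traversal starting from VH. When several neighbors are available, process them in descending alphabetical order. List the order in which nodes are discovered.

VH → UZ → UK → MN → EW → EQ → OZ → NT → MB → KP → RB → ER → WH → YX → ZM → MZ → OV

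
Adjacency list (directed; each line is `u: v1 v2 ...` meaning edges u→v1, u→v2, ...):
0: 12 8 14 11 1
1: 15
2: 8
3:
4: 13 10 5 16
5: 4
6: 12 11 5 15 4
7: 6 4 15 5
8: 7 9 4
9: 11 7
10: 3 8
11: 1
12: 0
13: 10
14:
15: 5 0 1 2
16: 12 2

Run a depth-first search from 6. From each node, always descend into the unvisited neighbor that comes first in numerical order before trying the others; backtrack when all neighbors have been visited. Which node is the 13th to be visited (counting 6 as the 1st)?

Visit 6
6 → 4
4 → 5
4 → 10
10 → 3
10 → 8
8 → 7
7 → 15
15 → 0
0 → 1
0 → 11
0 → 12
0 → 14
15 → 2
8 → 9
4 → 13
4 → 16

Visit order: 6, 4, 5, 10, 3, 8, 7, 15, 0, 1, 11, 12, 14, 2, 9, 13, 16

14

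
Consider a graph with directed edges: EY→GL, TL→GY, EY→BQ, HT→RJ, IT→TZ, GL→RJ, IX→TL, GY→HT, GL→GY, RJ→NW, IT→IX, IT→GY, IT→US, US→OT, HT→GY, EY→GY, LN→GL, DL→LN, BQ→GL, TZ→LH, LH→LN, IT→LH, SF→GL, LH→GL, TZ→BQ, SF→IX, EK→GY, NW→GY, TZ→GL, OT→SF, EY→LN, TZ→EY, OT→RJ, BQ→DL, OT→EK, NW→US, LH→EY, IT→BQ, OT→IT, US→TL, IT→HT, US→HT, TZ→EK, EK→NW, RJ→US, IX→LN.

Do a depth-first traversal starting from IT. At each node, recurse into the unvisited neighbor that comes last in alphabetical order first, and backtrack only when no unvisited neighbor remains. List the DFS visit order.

IT US TL GY HT RJ NW OT SF IX LN GL EK TZ LH EY BQ DL

Visit IT
IT → US
US → TL
TL → GY
GY → HT
HT → RJ
RJ → NW
US → OT
OT → SF
SF → IX
IX → LN
LN → GL
OT → EK
IT → TZ
TZ → LH
LH → EY
EY → BQ
BQ → DL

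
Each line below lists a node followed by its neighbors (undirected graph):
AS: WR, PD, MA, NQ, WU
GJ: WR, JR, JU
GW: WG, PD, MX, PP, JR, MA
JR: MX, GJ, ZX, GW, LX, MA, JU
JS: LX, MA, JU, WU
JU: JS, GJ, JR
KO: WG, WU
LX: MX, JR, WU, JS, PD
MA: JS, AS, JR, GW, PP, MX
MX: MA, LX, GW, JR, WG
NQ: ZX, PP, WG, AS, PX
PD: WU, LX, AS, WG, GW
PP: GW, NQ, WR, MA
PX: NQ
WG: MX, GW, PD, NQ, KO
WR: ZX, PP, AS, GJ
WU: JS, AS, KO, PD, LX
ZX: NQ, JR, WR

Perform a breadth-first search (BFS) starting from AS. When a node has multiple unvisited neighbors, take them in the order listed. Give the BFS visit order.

Visit AS; enqueue WR, PD, MA, NQ, WU → queue [WR, PD, MA, NQ, WU]
Visit WR; enqueue ZX, PP, GJ → queue [PD, MA, NQ, WU, ZX, PP, GJ]
Visit PD; enqueue LX, WG, GW → queue [MA, NQ, WU, ZX, PP, GJ, LX, WG, GW]
Visit MA; enqueue JS, JR, MX → queue [NQ, WU, ZX, PP, GJ, LX, WG, GW, JS, JR, MX]
Visit NQ; enqueue PX → queue [WU, ZX, PP, GJ, LX, WG, GW, JS, JR, MX, PX]
Visit WU; enqueue KO → queue [ZX, PP, GJ, LX, WG, GW, JS, JR, MX, PX, KO]
Visit ZX → queue [PP, GJ, LX, WG, GW, JS, JR, MX, PX, KO]
Visit PP → queue [GJ, LX, WG, GW, JS, JR, MX, PX, KO]
Visit GJ; enqueue JU → queue [LX, WG, GW, JS, JR, MX, PX, KO, JU]
Visit LX → queue [WG, GW, JS, JR, MX, PX, KO, JU]
Visit WG → queue [GW, JS, JR, MX, PX, KO, JU]
Visit GW → queue [JS, JR, MX, PX, KO, JU]
Visit JS → queue [JR, MX, PX, KO, JU]
Visit JR → queue [MX, PX, KO, JU]
Visit MX → queue [PX, KO, JU]
Visit PX → queue [KO, JU]
Visit KO → queue [JU]
Visit JU → queue []

AS → WR → PD → MA → NQ → WU → ZX → PP → GJ → LX → WG → GW → JS → JR → MX → PX → KO → JU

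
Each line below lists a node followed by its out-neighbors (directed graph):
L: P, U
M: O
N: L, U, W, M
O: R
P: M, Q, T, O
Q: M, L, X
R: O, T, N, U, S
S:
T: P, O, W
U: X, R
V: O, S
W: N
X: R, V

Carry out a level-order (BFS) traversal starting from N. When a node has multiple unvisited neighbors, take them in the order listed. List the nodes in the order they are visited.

N -> L -> U -> W -> M -> P -> X -> R -> O -> Q -> T -> V -> S

Visit N; enqueue L, U, W, M → queue [L, U, W, M]
Visit L; enqueue P → queue [U, W, M, P]
Visit U; enqueue X, R → queue [W, M, P, X, R]
Visit W → queue [M, P, X, R]
Visit M; enqueue O → queue [P, X, R, O]
Visit P; enqueue Q, T → queue [X, R, O, Q, T]
Visit X; enqueue V → queue [R, O, Q, T, V]
Visit R; enqueue S → queue [O, Q, T, V, S]
Visit O → queue [Q, T, V, S]
Visit Q → queue [T, V, S]
Visit T → queue [V, S]
Visit V → queue [S]
Visit S → queue []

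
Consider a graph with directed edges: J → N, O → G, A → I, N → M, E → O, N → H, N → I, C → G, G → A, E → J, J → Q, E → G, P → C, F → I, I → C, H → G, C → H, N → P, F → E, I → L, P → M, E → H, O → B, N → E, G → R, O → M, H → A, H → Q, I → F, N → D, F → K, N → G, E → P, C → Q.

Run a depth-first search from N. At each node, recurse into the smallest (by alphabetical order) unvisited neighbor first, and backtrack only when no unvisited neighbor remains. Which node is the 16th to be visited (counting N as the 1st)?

Visit N
N → D
N → E
E → G
G → A
A → I
I → C
C → H
H → Q
I → F
F → K
I → L
G → R
E → J
E → O
O → B
O → M
E → P

Visit order: N, D, E, G, A, I, C, H, Q, F, K, L, R, J, O, B, M, P

B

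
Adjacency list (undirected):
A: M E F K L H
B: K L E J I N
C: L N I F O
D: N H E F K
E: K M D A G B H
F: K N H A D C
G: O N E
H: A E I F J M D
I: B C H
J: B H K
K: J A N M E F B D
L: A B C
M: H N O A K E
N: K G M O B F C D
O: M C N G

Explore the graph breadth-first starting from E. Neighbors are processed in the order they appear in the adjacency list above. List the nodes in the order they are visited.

Visit E; enqueue K, M, D, A, G, B, H → queue [K, M, D, A, G, B, H]
Visit K; enqueue J, N, F → queue [M, D, A, G, B, H, J, N, F]
Visit M; enqueue O → queue [D, A, G, B, H, J, N, F, O]
Visit D → queue [A, G, B, H, J, N, F, O]
Visit A; enqueue L → queue [G, B, H, J, N, F, O, L]
Visit G → queue [B, H, J, N, F, O, L]
Visit B; enqueue I → queue [H, J, N, F, O, L, I]
Visit H → queue [J, N, F, O, L, I]
Visit J → queue [N, F, O, L, I]
Visit N; enqueue C → queue [F, O, L, I, C]
Visit F → queue [O, L, I, C]
Visit O → queue [L, I, C]
Visit L → queue [I, C]
Visit I → queue [C]
Visit C → queue []

E K M D A G B H J N F O L I C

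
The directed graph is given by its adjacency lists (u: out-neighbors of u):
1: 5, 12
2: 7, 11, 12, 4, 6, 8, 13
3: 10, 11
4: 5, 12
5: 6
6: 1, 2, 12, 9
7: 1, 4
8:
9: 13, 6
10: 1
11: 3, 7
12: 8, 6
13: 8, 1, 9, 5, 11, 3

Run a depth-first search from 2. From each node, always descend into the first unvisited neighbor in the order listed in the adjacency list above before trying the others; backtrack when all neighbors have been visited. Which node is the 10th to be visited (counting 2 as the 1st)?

Visit 2
2 → 7
7 → 1
1 → 5
5 → 6
6 → 12
12 → 8
6 → 9
9 → 13
13 → 11
11 → 3
3 → 10
7 → 4

Visit order: 2, 7, 1, 5, 6, 12, 8, 9, 13, 11, 3, 10, 4

11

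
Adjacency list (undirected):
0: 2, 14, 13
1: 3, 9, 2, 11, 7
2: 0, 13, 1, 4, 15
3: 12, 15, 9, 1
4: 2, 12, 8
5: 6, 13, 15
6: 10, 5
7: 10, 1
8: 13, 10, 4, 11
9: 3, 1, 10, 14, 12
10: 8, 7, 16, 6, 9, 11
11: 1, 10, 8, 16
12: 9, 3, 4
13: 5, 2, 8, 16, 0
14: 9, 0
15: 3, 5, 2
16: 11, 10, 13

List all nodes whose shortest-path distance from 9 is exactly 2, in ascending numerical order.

Level 0: 9
Level 1: 1, 3, 10, 12, 14
Level 2: 0, 2, 4, 6, 7, 8, 11, 15, 16
Level 3: 5, 13

0, 2, 4, 6, 7, 8, 11, 15, 16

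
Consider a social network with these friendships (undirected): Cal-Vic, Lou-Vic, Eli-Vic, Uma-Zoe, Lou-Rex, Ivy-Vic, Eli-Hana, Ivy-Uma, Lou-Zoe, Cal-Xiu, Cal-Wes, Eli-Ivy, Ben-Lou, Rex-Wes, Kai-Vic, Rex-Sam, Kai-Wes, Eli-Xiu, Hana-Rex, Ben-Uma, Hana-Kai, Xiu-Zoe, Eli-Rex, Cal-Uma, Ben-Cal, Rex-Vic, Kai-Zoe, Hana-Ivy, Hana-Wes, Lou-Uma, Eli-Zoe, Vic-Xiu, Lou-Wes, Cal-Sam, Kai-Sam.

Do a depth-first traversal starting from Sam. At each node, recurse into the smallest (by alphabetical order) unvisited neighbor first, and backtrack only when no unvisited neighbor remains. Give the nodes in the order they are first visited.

Sam -> Cal -> Ben -> Lou -> Rex -> Eli -> Hana -> Ivy -> Uma -> Zoe -> Kai -> Vic -> Xiu -> Wes

Visit Sam
Sam → Cal
Cal → Ben
Ben → Lou
Lou → Rex
Rex → Eli
Eli → Hana
Hana → Ivy
Ivy → Uma
Uma → Zoe
Zoe → Kai
Kai → Vic
Vic → Xiu
Kai → Wes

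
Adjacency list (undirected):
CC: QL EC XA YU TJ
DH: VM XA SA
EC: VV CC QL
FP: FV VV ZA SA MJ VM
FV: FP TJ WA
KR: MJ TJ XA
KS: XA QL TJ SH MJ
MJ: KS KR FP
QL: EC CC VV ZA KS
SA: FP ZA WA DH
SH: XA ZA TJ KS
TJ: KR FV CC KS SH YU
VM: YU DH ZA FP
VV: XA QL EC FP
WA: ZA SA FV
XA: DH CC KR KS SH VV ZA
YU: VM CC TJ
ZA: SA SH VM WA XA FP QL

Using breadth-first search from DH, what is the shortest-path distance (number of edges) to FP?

2

Level 0: DH
Level 1: SA, VM, XA
Level 2: CC, FP, KR, KS, SH, VV, WA, YU, ZA
Level 3: EC, FV, MJ, QL, TJ
FP first appears at level 2.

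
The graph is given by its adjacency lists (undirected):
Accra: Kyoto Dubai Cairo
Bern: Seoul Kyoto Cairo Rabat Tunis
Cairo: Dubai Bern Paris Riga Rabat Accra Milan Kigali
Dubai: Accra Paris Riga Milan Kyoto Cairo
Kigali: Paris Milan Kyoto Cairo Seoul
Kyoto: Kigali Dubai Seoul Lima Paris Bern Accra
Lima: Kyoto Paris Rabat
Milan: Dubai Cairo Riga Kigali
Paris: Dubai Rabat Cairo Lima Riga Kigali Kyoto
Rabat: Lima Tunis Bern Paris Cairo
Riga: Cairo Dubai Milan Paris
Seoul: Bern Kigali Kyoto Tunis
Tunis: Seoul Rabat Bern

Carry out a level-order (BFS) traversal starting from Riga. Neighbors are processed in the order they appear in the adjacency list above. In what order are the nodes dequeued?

Riga, Cairo, Dubai, Milan, Paris, Bern, Rabat, Accra, Kigali, Kyoto, Lima, Seoul, Tunis

Visit Riga; enqueue Cairo, Dubai, Milan, Paris → queue [Cairo, Dubai, Milan, Paris]
Visit Cairo; enqueue Bern, Rabat, Accra, Kigali → queue [Dubai, Milan, Paris, Bern, Rabat, Accra, Kigali]
Visit Dubai; enqueue Kyoto → queue [Milan, Paris, Bern, Rabat, Accra, Kigali, Kyoto]
Visit Milan → queue [Paris, Bern, Rabat, Accra, Kigali, Kyoto]
Visit Paris; enqueue Lima → queue [Bern, Rabat, Accra, Kigali, Kyoto, Lima]
Visit Bern; enqueue Seoul, Tunis → queue [Rabat, Accra, Kigali, Kyoto, Lima, Seoul, Tunis]
Visit Rabat → queue [Accra, Kigali, Kyoto, Lima, Seoul, Tunis]
Visit Accra → queue [Kigali, Kyoto, Lima, Seoul, Tunis]
Visit Kigali → queue [Kyoto, Lima, Seoul, Tunis]
Visit Kyoto → queue [Lima, Seoul, Tunis]
Visit Lima → queue [Seoul, Tunis]
Visit Seoul → queue [Tunis]
Visit Tunis → queue []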